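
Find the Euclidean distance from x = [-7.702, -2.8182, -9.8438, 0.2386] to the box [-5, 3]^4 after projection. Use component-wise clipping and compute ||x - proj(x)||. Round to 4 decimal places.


Project each component onto [-5, 3].
clip(-7.702) = -5.0, clip(-2.8182) = -2.8182, clip(-9.8438) = -5.0, clip(0.2386) = 0.2386
Projection = [-5.0, -2.8182, -5.0, 0.2386]
Squared diffs: [7.3008, 0.0, 23.4624, 0.0]
Distance = sqrt(30.7632) = 5.5465


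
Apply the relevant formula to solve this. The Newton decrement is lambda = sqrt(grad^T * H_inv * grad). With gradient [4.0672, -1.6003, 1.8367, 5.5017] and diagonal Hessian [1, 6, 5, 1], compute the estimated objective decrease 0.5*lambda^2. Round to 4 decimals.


Step 1: H is diagonal, so H^(-1) * g = [4.0672, -0.2667, 0.3673, 5.5017].
Step 2: g^T H^(-1) g = sum_i g_i^2 / H_ii
  = (4.0672)^2/1 + (-1.6003)^2/6 + (1.8367)^2/5 + (5.5017)^2/1
  = 16.5421 + 0.4268 + 0.6747 + 30.2687 = 47.9123
Step 3: Objective decrease = 0.5 * g^T H^(-1) g = 23.9562


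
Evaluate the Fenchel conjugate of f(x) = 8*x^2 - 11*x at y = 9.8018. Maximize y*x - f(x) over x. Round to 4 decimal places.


f*(y) = sup_x {y*x - a*x^2 - b*x} = sup_x {(y-b)*x - a*x^2}
FOC: (y - b) - 2a*x = 0 => x* = (y - b)/(2a)
x* = (9.8018 + 11)/(2*8) = 1.3001
f*(9.8018) = (y-b)^2/(4a) = (9.8018 + 11)^2/(4*8)
= 432.7149/32 = 13.5223


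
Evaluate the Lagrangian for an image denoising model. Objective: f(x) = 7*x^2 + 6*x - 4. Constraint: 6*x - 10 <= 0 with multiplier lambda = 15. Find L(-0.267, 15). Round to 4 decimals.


Step 1: Evaluate f(x).
f(-0.267) = 7*(-0.267)^2 + 6*(-0.267) - 4 = -5.103
Step 2: Evaluate g(x).
g(-0.267) = 6*-0.267 - 10 = -11.602
Step 3: Compute Lagrangian.
L = -5.103 + 15*-11.602 = -179.133


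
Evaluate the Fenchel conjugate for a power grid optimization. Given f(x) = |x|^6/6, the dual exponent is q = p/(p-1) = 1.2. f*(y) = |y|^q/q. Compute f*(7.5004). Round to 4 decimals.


The conjugate exponent q satisfies 1/p + 1/q = 1.
p = 6, so q = 6/(6 - 1) = 1.2
|y|^q = 7.5004^1.2 = 11.2228
f*(7.5004) = 11.2228 / 1.2 = 9.3523


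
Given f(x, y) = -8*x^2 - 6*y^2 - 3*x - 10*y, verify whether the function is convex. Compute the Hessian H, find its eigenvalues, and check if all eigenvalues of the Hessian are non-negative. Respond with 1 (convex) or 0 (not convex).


The Hessian of f(x,y) = -8*x^2 - 6*y^2 - 3*x - 10*y is:
H = [[-16, 0], [0, -12]]
Trace = -16 - 12 = -28
Determinant = -16*-12 - (0)^2 = 192
Discriminant = (-28)^2 - 4*192 = 16.0
Eigenvalues: lambda_1 = -16.0, lambda_2 = -12.0
The function is not convex.

0


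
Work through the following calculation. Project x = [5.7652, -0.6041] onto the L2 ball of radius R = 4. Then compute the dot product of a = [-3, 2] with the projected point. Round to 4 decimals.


Step 1: Compute ||x|| (intermediates to 6 decimals).
||x|| = sqrt(5.7652^2 + (-0.6041)^2) = 5.796764
Step 2: Project.
Since ||x|| > R, scale = R/||x|| = 4/5.796764 = 0.69004, proj(x) = scale * x
proj(x) = [3.978219, -0.416853]
Step 3: Dot product.
a^T * proj(x) = -3*3.978219 + 2*(-0.416853) = -12.7684


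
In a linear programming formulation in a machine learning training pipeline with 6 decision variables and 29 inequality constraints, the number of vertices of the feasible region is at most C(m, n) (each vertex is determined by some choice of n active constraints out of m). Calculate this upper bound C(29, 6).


Each vertex corresponds to some choice of n active constraints out of m, so the number of vertices is at most C(m, n) = m! / (n!(m-n)!).
m = 29, n = 6
Numerator: 29 * 28 * 27 * 26 * 25 * 24
Denominator: 6! = 720
C(29, 6) = 475020


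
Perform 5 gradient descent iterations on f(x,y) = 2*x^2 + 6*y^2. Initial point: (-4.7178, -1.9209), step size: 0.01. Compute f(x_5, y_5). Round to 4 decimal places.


Gradient descent on f(x,y) = 2*x^2 + 6*y^2.
Starting point: (-4.7178, -1.9209), alpha = 0.01
Step 1: grad_x = 2*2*-4.7178 = -18.8712, grad_y = 2*6*-1.9209 = -23.0508
  x_1 = -4.7178 - 0.01*-18.8712 = -4.5291
  y_1 = -1.9209 - 0.01*-23.0508 = -1.6904
Step 2: grad_x = 2*2*-4.5291 = -18.1164, grad_y = 2*6*-1.6904 = -20.2847
  x_2 = -4.5291 - 0.01*-18.1164 = -4.3479
  y_2 = -1.6904 - 0.01*-20.2847 = -1.4875
Step 3: grad_x = 2*2*-4.3479 = -17.3917, grad_y = 2*6*-1.4875 = -17.8505
  x_3 = -4.3479 - 0.01*-17.3917 = -4.174
  y_3 = -1.4875 - 0.01*-17.8505 = -1.309
Step 4: grad_x = 2*2*-4.174 = -16.696, grad_y = 2*6*-1.309 = -15.7085
  x_4 = -4.174 - 0.01*-16.696 = -4.007
  y_4 = -1.309 - 0.01*-15.7085 = -1.152
Step 5: grad_x = 2*2*-4.007 = -16.0282, grad_y = 2*6*-1.152 = -13.8235
  x_5 = -4.007 - 0.01*-16.0282 = -3.8468
  y_5 = -1.152 - 0.01*-13.8235 = -1.0137
f(-3.8468, -1.0137) = 2*(-3.8468)^2 + 6*(-1.0137)^2 = 35.761


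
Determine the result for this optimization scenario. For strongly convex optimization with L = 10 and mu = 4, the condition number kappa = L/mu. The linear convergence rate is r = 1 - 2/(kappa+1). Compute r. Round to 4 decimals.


Step 1: Compute the condition number.
kappa = L/mu = 10/4 = 2.5
Step 2: Compute the convergence rate.
r = 1 - 2/(kappa + 1) = 1 - 2*mu/(L + mu) = (L - mu)/(L + mu) = 6/14 = 0.4286


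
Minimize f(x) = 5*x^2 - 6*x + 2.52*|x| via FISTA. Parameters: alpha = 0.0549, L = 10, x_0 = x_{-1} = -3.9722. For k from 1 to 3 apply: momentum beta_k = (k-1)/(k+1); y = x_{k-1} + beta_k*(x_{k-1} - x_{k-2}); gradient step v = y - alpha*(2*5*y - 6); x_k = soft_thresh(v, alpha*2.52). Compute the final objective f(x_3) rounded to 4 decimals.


FISTA on f(x) = 5*x^2 - 6*x + 2.52*|x|
L = 10, alpha = 0.0549
Iteration 1: beta = 0.0, y = -3.9722 + 0.0*(-3.9722 + 3.9722) = -3.9722
  grad(y) = -45.722, v = y - alpha*grad = -1.4621
  prox(v) = soft_thresh(-1.4621, 0.1383) = -1.3237
Iteration 2: beta = 0.3333, y = -1.3237 + 0.3333*(-1.3237 + 3.9722) = -0.4409
  grad(y) = -10.4089, v = y - alpha*grad = 0.1306
  prox(v) = soft_thresh(0.1306, 0.1383) = 0.0
Iteration 3: beta = 0.5, y = 0.0 + 0.5*(0.0 + 1.3237) = 0.6619
  grad(y) = 0.6186, v = y - alpha*grad = 0.6279
  prox(v) = soft_thresh(0.6279, 0.1383) = 0.4895
f(x_3) = 5*0.4895^2 - 6*0.4895 + 2.52*|0.4895| = -0.5053


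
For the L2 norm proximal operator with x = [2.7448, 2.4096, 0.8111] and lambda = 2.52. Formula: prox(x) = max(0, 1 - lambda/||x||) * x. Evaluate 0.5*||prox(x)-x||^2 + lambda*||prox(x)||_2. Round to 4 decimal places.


Step 1: Compute ||x||.
||x|| = 3.7414
Step 2: Compute scaling factor.
scale = max(0, 1 - 2.52/3.7414) = 0.3265
Step 3: prox(x) = [0.896, 0.7866, 0.2648]
||prox(x)|| = 1.2214
Step 4: Proximal objective.
0.5*||prox-x||^2 = 3.1752
lambda*||prox|| = 3.0779
Total = 6.2531


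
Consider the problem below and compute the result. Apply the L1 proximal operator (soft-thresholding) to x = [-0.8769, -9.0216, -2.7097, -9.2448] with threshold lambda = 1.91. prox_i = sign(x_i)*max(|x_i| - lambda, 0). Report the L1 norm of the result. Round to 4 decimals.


Soft-thresholding with lambda = 1.91:
prox(-0.8769) = sign(-0.8769)*max(|-0.8769| - 1.91, 0) = 0.0
prox(-9.0216) = sign(-9.0216)*max(|-9.0216| - 1.91, 0) = -7.1116
prox(-2.7097) = sign(-2.7097)*max(|-2.7097| - 1.91, 0) = -0.7997
prox(-9.2448) = sign(-9.2448)*max(|-9.2448| - 1.91, 0) = -7.3348
prox(x) = [0.0, -7.1116, -0.7997, -7.3348]
||prox(x)||_1 = 0.0 + 7.1116 + 0.7997 + 7.3348 = 15.2461


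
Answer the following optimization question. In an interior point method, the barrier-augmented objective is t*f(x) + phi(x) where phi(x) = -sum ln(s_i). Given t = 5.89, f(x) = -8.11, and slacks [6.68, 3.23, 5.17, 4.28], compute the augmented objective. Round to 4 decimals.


Step 1: Compute log-barrier.
ln values: [1.8991, 1.1725, 1.6429, 1.454]
phi = -(1.8991 + 1.1725 + 1.6429 + 1.454) = -6.1684
Step 2: Compute augmented objective.
t*f(x) = 5.89*-8.11 = -47.7679
Total = -47.7679 - 6.1684 = -53.9363


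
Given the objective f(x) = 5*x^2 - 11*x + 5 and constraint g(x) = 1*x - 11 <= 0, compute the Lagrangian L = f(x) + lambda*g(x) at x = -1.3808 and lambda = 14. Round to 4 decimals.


Step 1: Evaluate f(x).
f(-1.3808) = 5*(-1.3808)^2 - 11*(-1.3808) + 5 = 29.7218
Step 2: Evaluate g(x).
g(-1.3808) = 1*-1.3808 - 11 = -12.3808
Step 3: Compute Lagrangian.
L = 29.7218 + 14*-12.3808 = -143.6094


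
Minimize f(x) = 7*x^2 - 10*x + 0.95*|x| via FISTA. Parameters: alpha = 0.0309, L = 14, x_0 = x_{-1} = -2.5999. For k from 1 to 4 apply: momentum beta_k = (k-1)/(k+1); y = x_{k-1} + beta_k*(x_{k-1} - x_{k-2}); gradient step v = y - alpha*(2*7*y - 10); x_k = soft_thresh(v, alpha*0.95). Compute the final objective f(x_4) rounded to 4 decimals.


FISTA on f(x) = 7*x^2 - 10*x + 0.95*|x|
L = 14, alpha = 0.0309
Iteration 1: beta = 0.0, y = -2.5999 + 0.0*(-2.5999 + 2.5999) = -2.5999
  grad(y) = -46.3986, v = y - alpha*grad = -1.1662
  prox(v) = soft_thresh(-1.1662, 0.0294) = -1.1368
Iteration 2: beta = 0.3333, y = -1.1368 + 0.3333*(-1.1368 + 2.5999) = -0.6491
  grad(y) = -19.0879, v = y - alpha*grad = -0.0593
  prox(v) = soft_thresh(-0.0593, 0.0294) = -0.03
Iteration 3: beta = 0.5, y = -0.03 + 0.5*(-0.03 + 1.1368) = 0.5235
  grad(y) = -2.6715, v = y - alpha*grad = 0.606
  prox(v) = soft_thresh(0.606, 0.0294) = 0.5767
Iteration 4: beta = 0.6, y = 0.5767 + 0.6*(0.5767 + 0.03) = 0.9406
  grad(y) = 3.1689, v = y - alpha*grad = 0.8427
  prox(v) = soft_thresh(0.8427, 0.0294) = 0.8134
f(x_4) = 7*0.8134^2 - 10*0.8134 + 0.95*|0.8134| = -2.73


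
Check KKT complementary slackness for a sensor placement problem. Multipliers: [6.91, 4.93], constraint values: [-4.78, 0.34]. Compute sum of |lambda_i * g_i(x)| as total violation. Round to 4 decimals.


KKT complementary slackness check:
lambda_1 * g_1 = 6.91 * -4.78 = -33.0298
lambda_2 * g_2 = 4.93 * 0.34 = 1.6762
Total violation = 33.0298 + 1.6762 = 34.706


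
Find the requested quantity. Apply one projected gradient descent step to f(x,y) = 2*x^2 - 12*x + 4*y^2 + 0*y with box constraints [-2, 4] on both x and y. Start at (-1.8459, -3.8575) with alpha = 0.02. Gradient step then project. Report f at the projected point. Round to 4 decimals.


Step 1: Compute gradient at (-1.8459, -3.8575).
grad_x = 2*2*-1.8459 - 12 = -19.3836
grad_y = 2*4*-3.8575 + 0 = -30.86
Step 2: Gradient step.
x_raw = -1.8459 - 0.02*-19.3836 = -1.4582
y_raw = -3.8575 - 0.02*-30.86 = -3.2403
Step 3: Project onto [-2, 4].
x_proj = clip(-1.4582) = -1.4582
y_proj = clip(-3.2403) = -2.0
Step 4: Evaluate f.
f(-1.4582, -2.0) = 37.7516


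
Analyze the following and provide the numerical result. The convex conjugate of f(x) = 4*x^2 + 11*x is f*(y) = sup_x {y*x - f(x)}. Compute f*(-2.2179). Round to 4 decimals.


f*(y) = sup_x {y*x - a*x^2 - b*x} = sup_x {(y-b)*x - a*x^2}
FOC: (y - b) - 2a*x = 0 => x* = (y - b)/(2a)
x* = (-2.2179 - 11)/(2*4) = -1.6522
f*(-2.2179) = (y-b)^2/(4a) = (-2.2179 - 11)^2/(4*4)
= 174.7129/16 = 10.9196


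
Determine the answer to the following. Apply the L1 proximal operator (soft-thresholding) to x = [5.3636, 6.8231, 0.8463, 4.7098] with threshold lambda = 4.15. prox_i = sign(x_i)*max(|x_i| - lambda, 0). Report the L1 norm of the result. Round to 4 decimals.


Soft-thresholding with lambda = 4.15:
prox(5.3636) = sign(5.3636)*max(|5.3636| - 4.15, 0) = 1.2136
prox(6.8231) = sign(6.8231)*max(|6.8231| - 4.15, 0) = 2.6731
prox(0.8463) = sign(0.8463)*max(|0.8463| - 4.15, 0) = 0.0
prox(4.7098) = sign(4.7098)*max(|4.7098| - 4.15, 0) = 0.5598
prox(x) = [1.2136, 2.6731, 0.0, 0.5598]
||prox(x)||_1 = 1.2136 + 2.6731 + 0.0 + 0.5598 = 4.4465


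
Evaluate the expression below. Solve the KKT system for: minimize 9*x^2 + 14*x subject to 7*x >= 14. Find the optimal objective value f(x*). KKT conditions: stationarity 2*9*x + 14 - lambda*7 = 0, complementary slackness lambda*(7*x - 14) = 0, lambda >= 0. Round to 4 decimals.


Step 1: Try lambda = 0 (constraint inactive).
x_unc = -14/(2*9) = -0.7778
Check: 7*-0.7778 = -5.4446 < 14 -- violated!
Step 2: Constraint must be active: 7*x = 14
x* = 14/7 = 2.0
lambda = (2*9*2.0 + 14)/7 = 7.1429
Step 3: Compute optimal value.
f(x*) = 9*2.0^2 + 14*2.0 = 64.0


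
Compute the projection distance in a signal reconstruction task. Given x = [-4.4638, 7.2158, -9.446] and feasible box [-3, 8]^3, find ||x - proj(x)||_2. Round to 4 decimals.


Project each component onto [-3, 8].
clip(-4.4638) = -3.0, clip(7.2158) = 7.2158, clip(-9.446) = -3.0
Projection = [-3.0, 7.2158, -3.0]
Squared diffs: [2.1427, 0.0, 41.5509]
Distance = sqrt(43.6936) = 6.6101


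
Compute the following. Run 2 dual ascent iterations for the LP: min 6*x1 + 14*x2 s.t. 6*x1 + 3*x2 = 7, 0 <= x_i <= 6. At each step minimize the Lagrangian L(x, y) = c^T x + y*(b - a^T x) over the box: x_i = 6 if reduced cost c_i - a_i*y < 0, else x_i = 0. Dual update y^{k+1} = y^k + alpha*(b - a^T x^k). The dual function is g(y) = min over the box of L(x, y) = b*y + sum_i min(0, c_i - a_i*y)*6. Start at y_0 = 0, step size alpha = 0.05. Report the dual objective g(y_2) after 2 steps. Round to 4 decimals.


Dual ascent for LP: min 6*x1 + 14*x2, 6*x1 + 3*x2 = 7, 0 <= x_i <= 6
Step 1: y^k = 0.0, reduced costs: (6.0, 14.0)
  x^k = (0.0, 0.0), subgradient = b - a^T x = 7.0
  y^{k+1} = 0.0 + 0.05*7.0 = 0.35
Step 2: y^k = 0.35, reduced costs: (3.9, 12.95)
  x^k = (0.0, 0.0), subgradient = b - a^T x = 7.0
  y^{k+1} = 0.35 + 0.05*7.0 = 0.7
Dual objective at y_2 = 0.7: reduced costs (1.8, 11.9), box minimizer x = (0.0, 0.0)
g(y_2) = b*y + (c1 - a1*y)*x1 + (c2 - a2*y)*x2 = 7*0.7 + 1.8*0.0 + 11.9*0.0 = 4.9 + 0.0 + 0.0 = 4.9


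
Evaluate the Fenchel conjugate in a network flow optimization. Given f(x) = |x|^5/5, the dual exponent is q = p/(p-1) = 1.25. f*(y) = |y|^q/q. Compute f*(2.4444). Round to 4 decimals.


The conjugate exponent q satisfies 1/p + 1/q = 1.
p = 5, so q = 5/(5 - 1) = 1.25
|y|^q = 2.4444^1.25 = 3.0564
f*(2.4444) = 3.0564 / 1.25 = 2.4451


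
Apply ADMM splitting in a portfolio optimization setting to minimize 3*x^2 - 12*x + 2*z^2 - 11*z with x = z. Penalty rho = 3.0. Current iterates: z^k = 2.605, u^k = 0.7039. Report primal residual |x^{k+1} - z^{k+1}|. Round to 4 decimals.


ADMM iteration with rho = 3.0, z^k = 2.605, u^k = 0.7039
Step 1: x-update.
Minimize 3*x^2 - 12*x + (3.0/2)*(x - 2.605 + 0.7039)^2
FOC: (2*3 + 3.0)*x = 12 + 3.0*(2.605 - 0.7039)
x^{k+1} = 1.967
Step 2: z-update.
Minimize 2*z^2 - 11*z + (3.0/2)*(1.967 - z + 0.7039)^2
FOC: (2*2 + 3.0)*z = 11 + 3.0*(1.967 + 0.7039)
z^{k+1} = 2.7161
Step 3: u-update.
u^{k+1} = 0.7039 + 1.967 - 2.7161 = -0.0452
Step 4: Primal residual = |1.967 - 2.7161| = 0.7491


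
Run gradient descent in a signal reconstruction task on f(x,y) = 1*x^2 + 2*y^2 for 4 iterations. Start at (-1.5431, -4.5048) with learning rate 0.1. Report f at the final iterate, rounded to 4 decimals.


Gradient descent on f(x,y) = 1*x^2 + 2*y^2.
Starting point: (-1.5431, -4.5048), alpha = 0.1
Step 1: grad_x = 2*1*-1.5431 = -3.0862, grad_y = 2*2*-4.5048 = -18.0192
  x_1 = -1.5431 - 0.1*-3.0862 = -1.2345
  y_1 = -4.5048 - 0.1*-18.0192 = -2.7029
Step 2: grad_x = 2*1*-1.2345 = -2.469, grad_y = 2*2*-2.7029 = -10.8115
  x_2 = -1.2345 - 0.1*-2.469 = -0.9876
  y_2 = -2.7029 - 0.1*-10.8115 = -1.6217
Step 3: grad_x = 2*1*-0.9876 = -1.9752, grad_y = 2*2*-1.6217 = -6.4869
  x_3 = -0.9876 - 0.1*-1.9752 = -0.7901
  y_3 = -1.6217 - 0.1*-6.4869 = -0.973
Step 4: grad_x = 2*1*-0.7901 = -1.5801, grad_y = 2*2*-0.973 = -3.8921
  x_4 = -0.7901 - 0.1*-1.5801 = -0.6321
  y_4 = -0.973 - 0.1*-3.8921 = -0.5838
f(-0.6321, -0.5838) = 1*(-0.6321)^2 + 2*(-0.5838)^2 = 1.0812


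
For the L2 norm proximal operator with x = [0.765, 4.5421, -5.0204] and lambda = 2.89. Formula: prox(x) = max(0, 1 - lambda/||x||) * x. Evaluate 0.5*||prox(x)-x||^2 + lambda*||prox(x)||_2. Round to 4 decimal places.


Step 1: Compute ||x||.
||x|| = 6.8132
Step 2: Compute scaling factor.
scale = max(0, 1 - 2.89/6.8132) = 0.5758
Step 3: prox(x) = [0.4405, 2.6155, -2.8909]
||prox(x)|| = 3.9232
Step 4: Proximal objective.
0.5*||prox-x||^2 = 4.1761
lambda*||prox|| = 11.338
Total = 15.5142


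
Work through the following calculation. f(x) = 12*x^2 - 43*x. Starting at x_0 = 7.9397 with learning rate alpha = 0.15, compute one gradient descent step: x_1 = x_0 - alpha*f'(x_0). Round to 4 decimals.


We compute the gradient at x_0 and apply the update.
f'(x) = 24*x - 43
f'(7.9397) = 24*7.9397 - 43 = 147.5528
x_1 = 7.9397 - 0.15*147.5528 = -14.1932


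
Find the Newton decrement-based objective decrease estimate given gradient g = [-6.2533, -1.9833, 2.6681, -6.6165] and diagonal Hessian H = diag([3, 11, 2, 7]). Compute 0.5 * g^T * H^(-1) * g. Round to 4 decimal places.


Step 1: H is diagonal, so H^(-1) * g = [-2.0844, -0.1803, 1.3341, -0.9452].
Step 2: g^T H^(-1) g = sum_i g_i^2 / H_ii
  = (-6.2533)^2/3 + (-1.9833)^2/11 + (2.6681)^2/2 + (-6.6165)^2/7
  = 13.0346 + 0.3576 + 3.5594 + 6.254 = 23.2056
Step 3: Objective decrease = 0.5 * g^T H^(-1) g = 11.6028


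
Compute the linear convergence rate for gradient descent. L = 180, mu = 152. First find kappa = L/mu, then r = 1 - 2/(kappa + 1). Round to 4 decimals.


Step 1: Compute the condition number.
kappa = L/mu = 180/152 = 1.1842
Step 2: Compute the convergence rate.
r = 1 - 2/(kappa + 1) = 1 - 2*mu/(L + mu) = (L - mu)/(L + mu) = 28/332 = 0.0843


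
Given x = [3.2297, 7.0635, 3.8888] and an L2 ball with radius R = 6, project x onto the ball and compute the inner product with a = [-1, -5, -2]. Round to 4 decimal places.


Step 1: Compute ||x|| (intermediates to 6 decimals).
||x|| = sqrt(3.2297^2 + 7.0635^2 + 3.8888^2) = 8.686009
Step 2: Project.
Since ||x|| > R, scale = R/||x|| = 6/8.686009 = 0.690766, proj(x) = scale * x
proj(x) = [2.230967, 4.879226, 2.686251]
Step 3: Dot product.
a^T * proj(x) = -1*2.230967 - 5*4.879226 - 2*2.686251 = -31.9996


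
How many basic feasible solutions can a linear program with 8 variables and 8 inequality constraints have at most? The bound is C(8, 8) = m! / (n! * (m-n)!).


Each vertex corresponds to some choice of n active constraints out of m, so the number of vertices is at most C(m, n) = m! / (n!(m-n)!).
m = 8, n = 8
Numerator: 8 * 7 * 6 * 5 * 4 * 3 * 2 * 1
Denominator: 8! = 40320
C(8, 8) = 1


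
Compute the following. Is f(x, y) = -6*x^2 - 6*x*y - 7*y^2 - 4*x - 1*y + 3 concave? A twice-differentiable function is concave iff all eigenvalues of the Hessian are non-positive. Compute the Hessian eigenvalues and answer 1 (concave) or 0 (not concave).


The Hessian of f(x,y) = -6*x^2 - 6*x*y - 7*y^2 - 4*x - 1*y + 3 is:
H = [[-12, -6], [-6, -14]]
Trace = -12 - 14 = -26
Determinant = -12*-14 - (-6)^2 = 132
Discriminant = (-26)^2 - 4*132 = 148.0
Eigenvalues: lambda_1 = -19.0828, lambda_2 = -6.9172
The function is concave.

1


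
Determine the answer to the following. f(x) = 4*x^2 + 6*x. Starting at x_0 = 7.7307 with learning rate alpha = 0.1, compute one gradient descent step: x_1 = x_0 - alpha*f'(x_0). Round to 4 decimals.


We compute the gradient at x_0 and apply the update.
f'(x) = 8*x + 6
f'(7.7307) = 8*7.7307 + 6 = 67.8456
x_1 = 7.7307 - 0.1*67.8456 = 0.9461


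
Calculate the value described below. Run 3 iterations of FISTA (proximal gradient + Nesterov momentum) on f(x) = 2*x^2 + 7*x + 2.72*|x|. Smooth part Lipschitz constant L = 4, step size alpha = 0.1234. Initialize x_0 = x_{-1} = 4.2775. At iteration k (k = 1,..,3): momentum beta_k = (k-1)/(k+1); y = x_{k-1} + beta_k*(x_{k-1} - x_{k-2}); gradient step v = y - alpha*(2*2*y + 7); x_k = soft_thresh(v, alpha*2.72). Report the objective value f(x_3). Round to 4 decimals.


FISTA on f(x) = 2*x^2 + 7*x + 2.72*|x|
L = 4, alpha = 0.1234
Iteration 1: beta = 0.0, y = 4.2775 + 0.0*(4.2775 - 4.2775) = 4.2775
  grad(y) = 24.11, v = y - alpha*grad = 1.3023
  prox(v) = soft_thresh(1.3023, 0.3356) = 0.9667
Iteration 2: beta = 0.3333, y = 0.9667 + 0.3333*(0.9667 - 4.2775) = -0.1369
  grad(y) = 6.4523, v = y - alpha*grad = -0.9331
  prox(v) = soft_thresh(-0.9331, 0.3356) = -0.5975
Iteration 3: beta = 0.5, y = -0.5975 + 0.5*(-0.5975 - 0.9667) = -1.3796
  grad(y) = 1.4817, v = y - alpha*grad = -1.5624
  prox(v) = soft_thresh(-1.5624, 0.3356) = -1.2268
f(x_3) = 2*(-1.2268)^2 + 7*(-1.2268) + 2.72*|-1.2268| = -2.2406


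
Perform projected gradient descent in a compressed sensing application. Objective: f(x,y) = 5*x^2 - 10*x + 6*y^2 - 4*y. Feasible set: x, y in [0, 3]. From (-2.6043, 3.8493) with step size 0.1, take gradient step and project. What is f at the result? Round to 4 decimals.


Step 1: Compute gradient at (-2.6043, 3.8493).
grad_x = 2*5*-2.6043 - 10 = -36.043
grad_y = 2*6*3.8493 - 4 = 42.1916
Step 2: Gradient step.
x_raw = -2.6043 - 0.1*-36.043 = 1.0
y_raw = 3.8493 - 0.1*42.1916 = -0.3699
Step 3: Project onto [0, 3].
x_proj = clip(1.0) = 1.0
y_proj = clip(-0.3699) = 0.0
Step 4: Evaluate f.
f(1.0, 0.0) = -5.0


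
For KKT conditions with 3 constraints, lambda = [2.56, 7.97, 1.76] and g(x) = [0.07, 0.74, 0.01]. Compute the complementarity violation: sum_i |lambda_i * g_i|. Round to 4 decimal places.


KKT complementary slackness check:
lambda_1 * g_1 = 2.56 * 0.07 = 0.1792
lambda_2 * g_2 = 7.97 * 0.74 = 5.8978
lambda_3 * g_3 = 1.76 * 0.01 = 0.0176
Total violation = 0.1792 + 5.8978 + 0.0176 = 6.0946


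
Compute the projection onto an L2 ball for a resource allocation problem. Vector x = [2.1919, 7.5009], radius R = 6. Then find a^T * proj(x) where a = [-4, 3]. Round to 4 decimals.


Step 1: Compute ||x|| (intermediates to 6 decimals).
||x|| = sqrt(2.1919^2 + 7.5009^2) = 7.814597
Step 2: Project.
Since ||x|| > R, scale = R/||x|| = 6/7.814597 = 0.767794, proj(x) = scale * x
proj(x) = [1.682928, 5.759146]
Step 3: Dot product.
a^T * proj(x) = -4*1.682928 + 3*5.759146 = 10.5457


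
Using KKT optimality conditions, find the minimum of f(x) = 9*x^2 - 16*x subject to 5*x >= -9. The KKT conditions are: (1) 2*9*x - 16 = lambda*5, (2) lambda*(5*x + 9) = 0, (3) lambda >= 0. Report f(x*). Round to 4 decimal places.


Step 1: Try lambda = 0 (constraint inactive).
Stationarity: 2*9*x - 16 = 0
x* = 16/(2*9) = 8/9 = 0.8889 (rounded; the exact value 8/9 is used below)
Check constraint: 5*0.8889 = 4.4445 >= -9 -- satisfied.
Step 2: Compute optimal value.
f(x*) = 9*(8/9)^2 - 16*(8/9) = -7.1111


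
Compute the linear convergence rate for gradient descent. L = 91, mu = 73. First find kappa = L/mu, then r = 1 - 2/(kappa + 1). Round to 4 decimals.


Step 1: Compute the condition number.
kappa = L/mu = 91/73 = 1.2466
Step 2: Compute the convergence rate.
r = 1 - 2/(kappa + 1) = 1 - 2*mu/(L + mu) = (L - mu)/(L + mu) = 18/164 = 0.1098


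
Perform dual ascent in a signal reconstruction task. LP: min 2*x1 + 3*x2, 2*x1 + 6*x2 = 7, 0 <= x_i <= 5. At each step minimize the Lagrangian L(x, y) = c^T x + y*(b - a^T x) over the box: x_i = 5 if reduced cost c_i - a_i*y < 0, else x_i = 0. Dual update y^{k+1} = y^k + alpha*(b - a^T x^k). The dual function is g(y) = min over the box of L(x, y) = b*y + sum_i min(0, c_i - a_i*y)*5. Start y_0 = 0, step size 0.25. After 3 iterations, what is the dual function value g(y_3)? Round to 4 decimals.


Dual ascent for LP: min 2*x1 + 3*x2, 2*x1 + 6*x2 = 7, 0 <= x_i <= 5
Step 1: y^k = 0.0, reduced costs: (2.0, 3.0)
  x^k = (0.0, 0.0), subgradient = b - a^T x = 7.0
  y^{k+1} = 0.0 + 0.25*7.0 = 1.75
Step 2: y^k = 1.75, reduced costs: (-1.5, -7.5)
  x^k = (5.0, 5.0), subgradient = b - a^T x = -33.0
  y^{k+1} = 1.75 + 0.25*-33.0 = -6.5
Step 3: y^k = -6.5, reduced costs: (15.0, 42.0)
  x^k = (0.0, 0.0), subgradient = b - a^T x = 7.0
  y^{k+1} = -6.5 + 0.25*7.0 = -4.75
Dual objective at y_3 = -4.75: reduced costs (11.5, 31.5), box minimizer x = (0.0, 0.0)
g(y_3) = b*y + (c1 - a1*y)*x1 + (c2 - a2*y)*x2 = 7*(-4.75) + 11.5*0.0 + 31.5*0.0 = -33.25 + 0.0 + 0.0 = -33.25


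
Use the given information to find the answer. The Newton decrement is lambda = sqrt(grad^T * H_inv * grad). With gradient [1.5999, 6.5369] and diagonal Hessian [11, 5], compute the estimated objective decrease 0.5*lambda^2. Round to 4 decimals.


Step 1: H is diagonal, so H^(-1) * g = [0.1454, 1.3074].
Step 2: g^T H^(-1) g = sum_i g_i^2 / H_ii
  = (1.5999)^2/11 + (6.5369)^2/5
  = 0.2327 + 8.5462 = 8.7789
Step 3: Objective decrease = 0.5 * g^T H^(-1) g = 4.3895


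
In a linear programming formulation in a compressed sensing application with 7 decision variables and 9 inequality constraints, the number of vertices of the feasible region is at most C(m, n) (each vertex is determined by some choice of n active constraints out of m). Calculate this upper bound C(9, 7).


Each vertex corresponds to some choice of n active constraints out of m, so the number of vertices is at most C(m, n) = m! / (n!(m-n)!).
m = 9, n = 7
Numerator: 9 * 8 * 7 * 6 * 5 * 4 * 3
Denominator: 7! = 5040
C(9, 7) = 36


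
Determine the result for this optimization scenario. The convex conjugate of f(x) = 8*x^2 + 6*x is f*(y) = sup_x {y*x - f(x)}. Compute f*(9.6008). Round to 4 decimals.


f*(y) = sup_x {y*x - a*x^2 - b*x} = sup_x {(y-b)*x - a*x^2}
FOC: (y - b) - 2a*x = 0 => x* = (y - b)/(2a)
x* = (9.6008 - 6)/(2*8) = 0.2251
f*(9.6008) = (y-b)^2/(4a) = (9.6008 - 6)^2/(4*8)
= 12.9658/32 = 0.4052


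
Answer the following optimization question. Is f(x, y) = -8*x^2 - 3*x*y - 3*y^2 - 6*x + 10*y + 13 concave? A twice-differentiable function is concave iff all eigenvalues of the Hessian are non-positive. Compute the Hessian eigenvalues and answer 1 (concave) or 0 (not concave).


The Hessian of f(x,y) = -8*x^2 - 3*x*y - 3*y^2 - 6*x + 10*y + 13 is:
H = [[-16, -3], [-3, -6]]
Trace = -16 - 6 = -22
Determinant = -16*-6 - (-3)^2 = 87
Discriminant = (-22)^2 - 4*87 = 136.0
Eigenvalues: lambda_1 = -16.831, lambda_2 = -5.169
The function is concave.

1


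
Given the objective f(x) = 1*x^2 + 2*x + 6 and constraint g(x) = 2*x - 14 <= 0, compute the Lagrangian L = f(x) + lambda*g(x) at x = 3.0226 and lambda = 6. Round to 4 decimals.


Step 1: Evaluate f(x).
f(3.0226) = 1*3.0226^2 + 2*3.0226 + 6 = 21.1813
Step 2: Evaluate g(x).
g(3.0226) = 2*3.0226 - 14 = -7.9548
Step 3: Compute Lagrangian.
L = 21.1813 + 6*-7.9548 = -26.5475


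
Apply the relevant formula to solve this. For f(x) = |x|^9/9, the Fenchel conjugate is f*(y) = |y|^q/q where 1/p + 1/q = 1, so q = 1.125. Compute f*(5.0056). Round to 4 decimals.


The conjugate exponent q satisfies 1/p + 1/q = 1.
p = 9, so q = 9/(9 - 1) = 1.125
|y|^q = 5.0056^1.125 = 6.1219
f*(5.0056) = 6.1219 / 1.125 = 5.4417


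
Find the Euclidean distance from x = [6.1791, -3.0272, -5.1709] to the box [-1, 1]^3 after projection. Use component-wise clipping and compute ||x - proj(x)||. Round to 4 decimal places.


Project each component onto [-1, 1].
clip(6.1791) = 1.0, clip(-3.0272) = -1.0, clip(-5.1709) = -1.0
Projection = [1.0, -1.0, -1.0]
Squared diffs: [26.8231, 4.1095, 17.3964]
Distance = sqrt(48.329) = 6.9519


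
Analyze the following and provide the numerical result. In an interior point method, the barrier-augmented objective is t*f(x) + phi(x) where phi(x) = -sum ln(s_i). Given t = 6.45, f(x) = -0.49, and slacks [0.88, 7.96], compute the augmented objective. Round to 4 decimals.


Step 1: Compute log-barrier.
ln values: [-0.1278, 2.0744]
phi = -(-0.1278 + 2.0744) = -1.9466
Step 2: Compute augmented objective.
t*f(x) = 6.45*-0.49 = -3.1605
Total = -3.1605 - 1.9466 = -5.1071


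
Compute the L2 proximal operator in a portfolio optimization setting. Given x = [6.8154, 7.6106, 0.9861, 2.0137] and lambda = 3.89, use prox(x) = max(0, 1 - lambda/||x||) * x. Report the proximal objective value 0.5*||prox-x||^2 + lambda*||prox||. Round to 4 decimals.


Step 1: Compute ||x||.
||x|| = 10.4594
Step 2: Compute scaling factor.
scale = max(0, 1 - 3.89/10.4594) = 0.6281
Step 3: prox(x) = [4.2806, 4.7801, 0.6194, 1.2648]
||prox(x)|| = 6.5694
Step 4: Proximal objective.
0.5*||prox-x||^2 = 7.5661
lambda*||prox|| = 25.555
Total = 33.1209


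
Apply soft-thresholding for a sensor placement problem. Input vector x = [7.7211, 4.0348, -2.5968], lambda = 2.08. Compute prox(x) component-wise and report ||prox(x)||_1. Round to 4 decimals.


Soft-thresholding with lambda = 2.08:
prox(7.7211) = sign(7.7211)*max(|7.7211| - 2.08, 0) = 5.6411
prox(4.0348) = sign(4.0348)*max(|4.0348| - 2.08, 0) = 1.9548
prox(-2.5968) = sign(-2.5968)*max(|-2.5968| - 2.08, 0) = -0.5168
prox(x) = [5.6411, 1.9548, -0.5168]
||prox(x)||_1 = 5.6411 + 1.9548 + 0.5168 = 8.1127


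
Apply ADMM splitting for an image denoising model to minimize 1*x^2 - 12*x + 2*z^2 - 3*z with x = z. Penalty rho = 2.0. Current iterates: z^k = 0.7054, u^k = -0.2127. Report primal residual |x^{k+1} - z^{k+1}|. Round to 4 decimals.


ADMM iteration with rho = 2.0, z^k = 0.7054, u^k = -0.2127
Step 1: x-update.
Minimize 1*x^2 - 12*x + (2.0/2)*(x - 0.7054 - 0.2127)^2
FOC: (2*1 + 2.0)*x = 12 + 2.0*(0.7054 + 0.2127)
x^{k+1} = 3.4591
Step 2: z-update.
Minimize 2*z^2 - 3*z + (2.0/2)*(3.4591 - z - 0.2127)^2
FOC: (2*2 + 2.0)*z = 3 + 2.0*(3.4591 - 0.2127)
z^{k+1} = 1.5821
Step 3: u-update.
u^{k+1} = -0.2127 + 3.4591 - 1.5821 = 1.6642
Step 4: Primal residual = |3.4591 - 1.5821| = 1.8769


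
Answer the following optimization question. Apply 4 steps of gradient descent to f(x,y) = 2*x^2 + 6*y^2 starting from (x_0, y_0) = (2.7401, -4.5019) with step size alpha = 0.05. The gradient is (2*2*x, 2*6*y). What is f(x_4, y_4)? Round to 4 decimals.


Gradient descent on f(x,y) = 2*x^2 + 6*y^2.
Starting point: (2.7401, -4.5019), alpha = 0.05
Step 1: grad_x = 2*2*2.7401 = 10.9604, grad_y = 2*6*-4.5019 = -54.0228
  x_1 = 2.7401 - 0.05*10.9604 = 2.1921
  y_1 = -4.5019 - 0.05*-54.0228 = -1.8008
Step 2: grad_x = 2*2*2.1921 = 8.7683, grad_y = 2*6*-1.8008 = -21.6091
  x_2 = 2.1921 - 0.05*8.7683 = 1.7537
  y_2 = -1.8008 - 0.05*-21.6091 = -0.7203
Step 3: grad_x = 2*2*1.7537 = 7.0147, grad_y = 2*6*-0.7203 = -8.6436
  x_3 = 1.7537 - 0.05*7.0147 = 1.4029
  y_3 = -0.7203 - 0.05*-8.6436 = -0.2881
Step 4: grad_x = 2*2*1.4029 = 5.6117, grad_y = 2*6*-0.2881 = -3.4575
  x_4 = 1.4029 - 0.05*5.6117 = 1.1223
  y_4 = -0.2881 - 0.05*-3.4575 = -0.1152
f(1.1223, -0.1152) = 2*1.1223^2 + 6*(-0.1152)^2 = 2.599


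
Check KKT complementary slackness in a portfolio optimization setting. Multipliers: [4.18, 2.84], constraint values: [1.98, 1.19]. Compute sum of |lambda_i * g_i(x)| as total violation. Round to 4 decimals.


KKT complementary slackness check:
lambda_1 * g_1 = 4.18 * 1.98 = 8.2764
lambda_2 * g_2 = 2.84 * 1.19 = 3.3796
Total violation = 8.2764 + 3.3796 = 11.656


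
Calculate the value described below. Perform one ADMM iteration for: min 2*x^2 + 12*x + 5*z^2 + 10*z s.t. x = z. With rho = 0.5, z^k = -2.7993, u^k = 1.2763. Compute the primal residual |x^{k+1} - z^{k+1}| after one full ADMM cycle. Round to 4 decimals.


ADMM iteration with rho = 0.5, z^k = -2.7993, u^k = 1.2763
Step 1: x-update.
Minimize 2*x^2 + 12*x + (0.5/2)*(x + 2.7993 + 1.2763)^2
FOC: (2*2 + 0.5)*x = -12 + 0.5*(-2.7993 - 1.2763)
x^{k+1} = -3.1195
Step 2: z-update.
Minimize 5*z^2 + 10*z + (0.5/2)*(-3.1195 - z + 1.2763)^2
FOC: (2*5 + 0.5)*z = -10 + 0.5*(-3.1195 + 1.2763)
z^{k+1} = -1.0402
Step 3: u-update.
u^{k+1} = 1.2763 - 3.1195 + 1.0402 = -0.8031
Step 4: Primal residual = |-3.1195 + 1.0402| = 2.0794


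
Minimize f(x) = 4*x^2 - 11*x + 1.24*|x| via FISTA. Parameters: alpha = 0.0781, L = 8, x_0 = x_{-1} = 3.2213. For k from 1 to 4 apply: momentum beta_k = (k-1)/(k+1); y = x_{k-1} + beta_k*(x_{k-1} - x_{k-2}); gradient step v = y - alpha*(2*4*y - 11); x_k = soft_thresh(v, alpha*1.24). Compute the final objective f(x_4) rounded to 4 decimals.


FISTA on f(x) = 4*x^2 - 11*x + 1.24*|x|
L = 8, alpha = 0.0781
Iteration 1: beta = 0.0, y = 3.2213 + 0.0*(3.2213 - 3.2213) = 3.2213
  grad(y) = 14.7704, v = y - alpha*grad = 2.0677
  prox(v) = soft_thresh(2.0677, 0.0968) = 1.9709
Iteration 2: beta = 0.3333, y = 1.9709 + 0.3333*(1.9709 - 3.2213) = 1.5541
  grad(y) = 1.4327, v = y - alpha*grad = 1.4422
  prox(v) = soft_thresh(1.4422, 0.0968) = 1.3453
Iteration 3: beta = 0.5, y = 1.3453 + 0.5*(1.3453 - 1.9709) = 1.0326
  grad(y) = -2.7394, v = y - alpha*grad = 1.2465
  prox(v) = soft_thresh(1.2465, 0.0968) = 1.1497
Iteration 4: beta = 0.6, y = 1.1497 + 0.6*(1.1497 - 1.3453) = 1.0323
  grad(y) = -2.7418, v = y - alpha*grad = 1.2464
  prox(v) = soft_thresh(1.2464, 0.0968) = 1.1496
f(x_4) = 4*1.1496^2 - 11*1.1496 + 1.24*|1.1496| = -5.9338


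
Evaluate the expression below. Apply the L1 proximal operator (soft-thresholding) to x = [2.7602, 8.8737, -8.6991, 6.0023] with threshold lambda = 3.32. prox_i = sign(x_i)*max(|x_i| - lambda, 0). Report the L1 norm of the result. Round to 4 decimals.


Soft-thresholding with lambda = 3.32:
prox(2.7602) = sign(2.7602)*max(|2.7602| - 3.32, 0) = 0.0
prox(8.8737) = sign(8.8737)*max(|8.8737| - 3.32, 0) = 5.5537
prox(-8.6991) = sign(-8.6991)*max(|-8.6991| - 3.32, 0) = -5.3791
prox(6.0023) = sign(6.0023)*max(|6.0023| - 3.32, 0) = 2.6823
prox(x) = [0.0, 5.5537, -5.3791, 2.6823]
||prox(x)||_1 = 0.0 + 5.5537 + 5.3791 + 2.6823 = 13.6151


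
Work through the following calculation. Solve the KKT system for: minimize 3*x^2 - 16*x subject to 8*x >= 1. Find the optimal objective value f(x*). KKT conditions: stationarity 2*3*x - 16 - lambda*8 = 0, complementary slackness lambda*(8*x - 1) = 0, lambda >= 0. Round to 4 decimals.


Step 1: Try lambda = 0 (constraint inactive).
Stationarity: 2*3*x - 16 = 0
x* = 16/(2*3) = 8/3 = 2.6667 (rounded; the exact value 8/3 is used below)
Check constraint: 8*2.6667 = 21.3336 >= 1 -- satisfied.
Step 2: Compute optimal value.
f(x*) = 3*(8/3)^2 - 16*(8/3) = -21.3333


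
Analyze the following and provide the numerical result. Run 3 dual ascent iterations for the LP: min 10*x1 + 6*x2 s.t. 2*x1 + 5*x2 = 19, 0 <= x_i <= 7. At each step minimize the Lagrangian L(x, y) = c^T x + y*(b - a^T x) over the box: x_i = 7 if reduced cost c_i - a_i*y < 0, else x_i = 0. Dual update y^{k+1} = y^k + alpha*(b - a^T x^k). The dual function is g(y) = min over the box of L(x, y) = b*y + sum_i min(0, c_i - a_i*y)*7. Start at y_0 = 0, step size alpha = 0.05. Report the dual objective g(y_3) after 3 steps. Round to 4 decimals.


Dual ascent for LP: min 10*x1 + 6*x2, 2*x1 + 5*x2 = 19, 0 <= x_i <= 7
Step 1: y^k = 0.0, reduced costs: (10.0, 6.0)
  x^k = (0.0, 0.0), subgradient = b - a^T x = 19.0
  y^{k+1} = 0.0 + 0.05*19.0 = 0.95
Step 2: y^k = 0.95, reduced costs: (8.1, 1.25)
  x^k = (0.0, 0.0), subgradient = b - a^T x = 19.0
  y^{k+1} = 0.95 + 0.05*19.0 = 1.9
Step 3: y^k = 1.9, reduced costs: (6.2, -3.5)
  x^k = (0.0, 7.0), subgradient = b - a^T x = -16.0
  y^{k+1} = 1.9 + 0.05*-16.0 = 1.1
Dual objective at y_3 = 1.1: reduced costs (7.8, 0.5), box minimizer x = (0.0, 0.0)
g(y_3) = b*y + (c1 - a1*y)*x1 + (c2 - a2*y)*x2 = 19*1.1 + 7.8*0.0 + 0.5*0.0 = 20.9 + 0.0 + 0.0 = 20.9


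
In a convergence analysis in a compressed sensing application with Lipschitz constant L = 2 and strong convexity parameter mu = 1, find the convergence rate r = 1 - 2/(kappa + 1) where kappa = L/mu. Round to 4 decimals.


Step 1: Compute the condition number.
kappa = L/mu = 2/1 = 2.0
Step 2: Compute the convergence rate.
r = 1 - 2/(kappa + 1) = 1 - 2*mu/(L + mu) = (L - mu)/(L + mu) = 1/3 = 0.3333


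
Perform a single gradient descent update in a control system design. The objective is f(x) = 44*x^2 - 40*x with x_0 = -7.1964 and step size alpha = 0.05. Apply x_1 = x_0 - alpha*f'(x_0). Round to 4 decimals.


We compute the gradient at x_0 and apply the update.
f'(x) = 88*x - 40
f'(-7.1964) = 88*-7.1964 - 40 = -673.2832
x_1 = -7.1964 - 0.05*-673.2832 = 26.4678


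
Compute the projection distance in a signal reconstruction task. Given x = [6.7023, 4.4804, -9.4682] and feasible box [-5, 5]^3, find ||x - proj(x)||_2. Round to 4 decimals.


Project each component onto [-5, 5].
clip(6.7023) = 5.0, clip(4.4804) = 4.4804, clip(-9.4682) = -5.0
Projection = [5.0, 4.4804, -5.0]
Squared diffs: [2.8978, 0.0, 19.9648]
Distance = sqrt(22.8626) = 4.7815


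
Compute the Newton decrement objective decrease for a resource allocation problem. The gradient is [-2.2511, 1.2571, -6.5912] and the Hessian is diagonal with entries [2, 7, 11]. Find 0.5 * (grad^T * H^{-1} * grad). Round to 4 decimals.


Step 1: H is diagonal, so H^(-1) * g = [-1.1256, 0.1796, -0.5992].
Step 2: g^T H^(-1) g = sum_i g_i^2 / H_ii
  = (-2.2511)^2/2 + (1.2571)^2/7 + (-6.5912)^2/11
  = 2.5337 + 0.2258 + 3.9494 = 6.7089
Step 3: Objective decrease = 0.5 * g^T H^(-1) g = 3.3545


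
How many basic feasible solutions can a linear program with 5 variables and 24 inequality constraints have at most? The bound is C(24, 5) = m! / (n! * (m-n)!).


Each vertex corresponds to some choice of n active constraints out of m, so the number of vertices is at most C(m, n) = m! / (n!(m-n)!).
m = 24, n = 5
Numerator: 24 * 23 * 22 * 21 * 20
Denominator: 5! = 120
C(24, 5) = 42504


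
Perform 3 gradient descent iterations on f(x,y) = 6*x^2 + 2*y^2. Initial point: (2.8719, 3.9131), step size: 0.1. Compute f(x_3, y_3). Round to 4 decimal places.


Gradient descent on f(x,y) = 6*x^2 + 2*y^2.
Starting point: (2.8719, 3.9131), alpha = 0.1
Step 1: grad_x = 2*6*2.8719 = 34.4628, grad_y = 2*2*3.9131 = 15.6524
  x_1 = 2.8719 - 0.1*34.4628 = -0.5744
  y_1 = 3.9131 - 0.1*15.6524 = 2.3479
Step 2: grad_x = 2*6*-0.5744 = -6.8926, grad_y = 2*2*2.3479 = 9.3914
  x_2 = -0.5744 - 0.1*-6.8926 = 0.1149
  y_2 = 2.3479 - 0.1*9.3914 = 1.4087
Step 3: grad_x = 2*6*0.1149 = 1.3785, grad_y = 2*2*1.4087 = 5.6349
  x_3 = 0.1149 - 0.1*1.3785 = -0.023
  y_3 = 1.4087 - 0.1*5.6349 = 0.8452
f(-0.023, 0.8452) = 6*(-0.023)^2 + 2*0.8452^2 = 1.432


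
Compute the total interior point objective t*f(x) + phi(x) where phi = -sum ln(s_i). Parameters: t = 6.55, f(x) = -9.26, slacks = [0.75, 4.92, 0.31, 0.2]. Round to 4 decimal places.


Step 1: Compute log-barrier.
ln values: [-0.2877, 1.5933, -1.1712, -1.6094]
phi = -(-0.2877 + 1.5933 - 1.1712 - 1.6094) = 1.475
Step 2: Compute augmented objective.
t*f(x) = 6.55*-9.26 = -60.653
Total = -60.653 + 1.475 = -59.178


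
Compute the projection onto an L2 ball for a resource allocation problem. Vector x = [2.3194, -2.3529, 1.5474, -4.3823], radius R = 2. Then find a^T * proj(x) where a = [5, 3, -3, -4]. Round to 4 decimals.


Step 1: Compute ||x|| (intermediates to 6 decimals).
||x|| = sqrt(2.3194^2 + (-2.3529)^2 + 1.5474^2 + (-4.3823)^2) = 5.702171
Step 2: Project.
Since ||x|| > R, scale = R/||x|| = 2/5.702171 = 0.350744, proj(x) = scale * x
proj(x) = [0.813516, -0.825266, 0.542741, -1.537065]
Step 3: Dot product.
a^T * proj(x) = 5*0.813516 + 3*(-0.825266) - 3*0.542741 - 4*(-1.537065) = 6.1118


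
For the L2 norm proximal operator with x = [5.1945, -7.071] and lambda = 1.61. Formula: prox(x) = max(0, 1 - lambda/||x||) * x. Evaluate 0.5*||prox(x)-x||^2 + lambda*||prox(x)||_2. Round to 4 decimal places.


Step 1: Compute ||x||.
||x|| = 8.7739
Step 2: Compute scaling factor.
scale = max(0, 1 - 1.61/8.7739) = 0.8165
Step 3: prox(x) = [4.2413, -5.7735]
||prox(x)|| = 7.1639
Step 4: Proximal objective.
0.5*||prox-x||^2 = 1.2961
lambda*||prox|| = 11.5339
Total = 12.83


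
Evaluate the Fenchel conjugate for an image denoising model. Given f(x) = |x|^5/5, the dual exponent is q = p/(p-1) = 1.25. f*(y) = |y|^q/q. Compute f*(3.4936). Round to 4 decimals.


The conjugate exponent q satisfies 1/p + 1/q = 1.
p = 5, so q = 5/(5 - 1) = 1.25
|y|^q = 3.4936^1.25 = 4.7763
f*(3.4936) = 4.7763 / 1.25 = 3.821


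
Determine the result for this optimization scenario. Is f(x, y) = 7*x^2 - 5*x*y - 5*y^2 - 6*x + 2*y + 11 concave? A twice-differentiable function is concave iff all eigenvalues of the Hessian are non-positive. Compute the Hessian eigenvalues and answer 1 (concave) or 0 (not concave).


The Hessian of f(x,y) = 7*x^2 - 5*x*y - 5*y^2 - 6*x + 2*y + 11 is:
H = [[14, -5], [-5, -10]]
Trace = 14 - 10 = 4
Determinant = 14*-10 - (-5)^2 = -165
Discriminant = (4)^2 - 4*-165 = 676.0
Eigenvalues: lambda_1 = -11.0, lambda_2 = 15.0
The function is not concave.

0


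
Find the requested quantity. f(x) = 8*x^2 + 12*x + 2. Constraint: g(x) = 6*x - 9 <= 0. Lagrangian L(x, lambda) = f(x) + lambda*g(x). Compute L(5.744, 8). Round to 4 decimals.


Step 1: Evaluate f(x).
f(5.744) = 8*5.744^2 + 12*5.744 + 2 = 334.8763
Step 2: Evaluate g(x).
g(5.744) = 6*5.744 - 9 = 25.464
Step 3: Compute Lagrangian.
L = 334.8763 + 8*25.464 = 538.5883


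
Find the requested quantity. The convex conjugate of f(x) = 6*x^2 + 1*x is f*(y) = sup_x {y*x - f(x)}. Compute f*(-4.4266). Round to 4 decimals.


f*(y) = sup_x {y*x - a*x^2 - b*x} = sup_x {(y-b)*x - a*x^2}
FOC: (y - b) - 2a*x = 0 => x* = (y - b)/(2a)
x* = (-4.4266 - 1)/(2*6) = -0.4522
f*(-4.4266) = (y-b)^2/(4a) = (-4.4266 - 1)^2/(4*6)
= 29.448/24 = 1.227
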